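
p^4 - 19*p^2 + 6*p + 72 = (p - 3)^2*(p + 2)*(p + 4)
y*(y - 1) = y^2 - y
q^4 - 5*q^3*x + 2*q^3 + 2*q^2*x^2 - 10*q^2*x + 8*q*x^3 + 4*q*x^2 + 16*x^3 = (q + 2)*(q - 4*x)*(q - 2*x)*(q + x)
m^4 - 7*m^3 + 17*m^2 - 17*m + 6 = (m - 3)*(m - 2)*(m - 1)^2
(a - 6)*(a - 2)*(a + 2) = a^3 - 6*a^2 - 4*a + 24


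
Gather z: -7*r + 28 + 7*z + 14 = -7*r + 7*z + 42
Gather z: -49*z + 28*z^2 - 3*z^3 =-3*z^3 + 28*z^2 - 49*z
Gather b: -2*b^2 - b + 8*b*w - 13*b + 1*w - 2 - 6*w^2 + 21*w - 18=-2*b^2 + b*(8*w - 14) - 6*w^2 + 22*w - 20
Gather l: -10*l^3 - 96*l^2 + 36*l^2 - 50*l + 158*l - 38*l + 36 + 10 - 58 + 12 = -10*l^3 - 60*l^2 + 70*l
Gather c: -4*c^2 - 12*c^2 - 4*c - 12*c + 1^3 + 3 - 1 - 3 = -16*c^2 - 16*c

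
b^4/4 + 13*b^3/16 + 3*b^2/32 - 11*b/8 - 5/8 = (b/4 + 1/2)*(b - 5/4)*(b + 1/2)*(b + 2)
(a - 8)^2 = a^2 - 16*a + 64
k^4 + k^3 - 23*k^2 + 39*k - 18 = (k - 3)*(k - 1)^2*(k + 6)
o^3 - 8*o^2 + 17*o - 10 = (o - 5)*(o - 2)*(o - 1)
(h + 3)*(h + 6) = h^2 + 9*h + 18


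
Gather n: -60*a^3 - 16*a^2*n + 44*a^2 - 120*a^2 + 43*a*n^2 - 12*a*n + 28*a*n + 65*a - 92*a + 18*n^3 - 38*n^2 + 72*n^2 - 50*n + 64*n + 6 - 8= -60*a^3 - 76*a^2 - 27*a + 18*n^3 + n^2*(43*a + 34) + n*(-16*a^2 + 16*a + 14) - 2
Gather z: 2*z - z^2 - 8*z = -z^2 - 6*z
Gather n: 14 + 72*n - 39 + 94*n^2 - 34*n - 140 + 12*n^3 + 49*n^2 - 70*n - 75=12*n^3 + 143*n^2 - 32*n - 240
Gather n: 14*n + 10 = 14*n + 10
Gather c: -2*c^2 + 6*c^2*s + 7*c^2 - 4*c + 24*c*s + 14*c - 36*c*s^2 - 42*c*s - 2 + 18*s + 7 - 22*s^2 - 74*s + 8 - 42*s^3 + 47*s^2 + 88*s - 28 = c^2*(6*s + 5) + c*(-36*s^2 - 18*s + 10) - 42*s^3 + 25*s^2 + 32*s - 15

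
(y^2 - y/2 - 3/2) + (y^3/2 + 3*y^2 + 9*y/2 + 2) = y^3/2 + 4*y^2 + 4*y + 1/2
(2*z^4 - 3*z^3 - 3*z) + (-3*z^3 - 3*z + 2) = 2*z^4 - 6*z^3 - 6*z + 2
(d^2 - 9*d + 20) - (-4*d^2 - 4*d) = 5*d^2 - 5*d + 20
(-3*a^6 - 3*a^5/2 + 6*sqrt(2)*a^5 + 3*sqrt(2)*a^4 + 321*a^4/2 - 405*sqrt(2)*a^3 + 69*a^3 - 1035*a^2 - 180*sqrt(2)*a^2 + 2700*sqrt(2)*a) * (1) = -3*a^6 - 3*a^5/2 + 6*sqrt(2)*a^5 + 3*sqrt(2)*a^4 + 321*a^4/2 - 405*sqrt(2)*a^3 + 69*a^3 - 1035*a^2 - 180*sqrt(2)*a^2 + 2700*sqrt(2)*a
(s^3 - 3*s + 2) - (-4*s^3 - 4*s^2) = 5*s^3 + 4*s^2 - 3*s + 2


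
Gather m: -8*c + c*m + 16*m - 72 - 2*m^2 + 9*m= -8*c - 2*m^2 + m*(c + 25) - 72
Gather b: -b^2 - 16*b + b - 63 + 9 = -b^2 - 15*b - 54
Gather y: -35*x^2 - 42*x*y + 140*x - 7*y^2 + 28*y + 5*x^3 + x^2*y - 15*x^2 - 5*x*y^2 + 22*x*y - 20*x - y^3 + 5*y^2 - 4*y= 5*x^3 - 50*x^2 + 120*x - y^3 + y^2*(-5*x - 2) + y*(x^2 - 20*x + 24)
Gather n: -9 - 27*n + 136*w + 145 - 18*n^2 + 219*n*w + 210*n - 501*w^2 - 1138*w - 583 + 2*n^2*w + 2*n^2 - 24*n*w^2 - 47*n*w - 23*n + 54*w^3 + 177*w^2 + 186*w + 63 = n^2*(2*w - 16) + n*(-24*w^2 + 172*w + 160) + 54*w^3 - 324*w^2 - 816*w - 384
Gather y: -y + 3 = 3 - y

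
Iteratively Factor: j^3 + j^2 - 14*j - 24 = (j + 3)*(j^2 - 2*j - 8) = (j + 2)*(j + 3)*(j - 4)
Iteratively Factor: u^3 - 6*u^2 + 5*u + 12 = (u - 3)*(u^2 - 3*u - 4) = (u - 4)*(u - 3)*(u + 1)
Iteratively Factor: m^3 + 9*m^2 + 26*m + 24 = (m + 3)*(m^2 + 6*m + 8) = (m + 2)*(m + 3)*(m + 4)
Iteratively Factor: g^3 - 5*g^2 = (g - 5)*(g^2) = g*(g - 5)*(g)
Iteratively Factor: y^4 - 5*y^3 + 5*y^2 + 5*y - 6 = (y + 1)*(y^3 - 6*y^2 + 11*y - 6) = (y - 3)*(y + 1)*(y^2 - 3*y + 2) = (y - 3)*(y - 2)*(y + 1)*(y - 1)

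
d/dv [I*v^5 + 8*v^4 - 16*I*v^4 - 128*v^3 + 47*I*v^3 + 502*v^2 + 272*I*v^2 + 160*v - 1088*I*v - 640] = 5*I*v^4 + v^3*(32 - 64*I) + v^2*(-384 + 141*I) + v*(1004 + 544*I) + 160 - 1088*I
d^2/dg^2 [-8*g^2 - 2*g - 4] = -16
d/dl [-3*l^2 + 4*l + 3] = 4 - 6*l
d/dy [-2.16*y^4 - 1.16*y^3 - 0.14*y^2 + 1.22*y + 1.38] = -8.64*y^3 - 3.48*y^2 - 0.28*y + 1.22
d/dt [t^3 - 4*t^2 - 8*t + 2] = 3*t^2 - 8*t - 8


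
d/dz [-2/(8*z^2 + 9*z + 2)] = 2*(16*z + 9)/(8*z^2 + 9*z + 2)^2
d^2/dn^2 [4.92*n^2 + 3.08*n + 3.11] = 9.84000000000000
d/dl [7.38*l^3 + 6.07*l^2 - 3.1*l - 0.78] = 22.14*l^2 + 12.14*l - 3.1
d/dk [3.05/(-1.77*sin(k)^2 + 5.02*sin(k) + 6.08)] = (10.797*sin(k) - 15.311)*cos(k)/(-1.77*sin(k)^2 + 5.02*sin(k) + 6.08)^2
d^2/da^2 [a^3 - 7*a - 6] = 6*a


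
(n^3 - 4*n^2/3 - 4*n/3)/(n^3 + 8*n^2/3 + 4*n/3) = (n - 2)/(n + 2)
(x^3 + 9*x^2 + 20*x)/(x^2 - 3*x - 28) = x*(x + 5)/(x - 7)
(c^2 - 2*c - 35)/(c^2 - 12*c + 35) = (c + 5)/(c - 5)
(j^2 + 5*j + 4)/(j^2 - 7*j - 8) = (j + 4)/(j - 8)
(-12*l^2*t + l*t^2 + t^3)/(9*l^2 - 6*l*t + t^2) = t*(4*l + t)/(-3*l + t)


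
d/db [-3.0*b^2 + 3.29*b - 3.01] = 3.29 - 6.0*b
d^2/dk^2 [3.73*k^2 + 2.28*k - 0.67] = 7.46000000000000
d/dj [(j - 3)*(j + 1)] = 2*j - 2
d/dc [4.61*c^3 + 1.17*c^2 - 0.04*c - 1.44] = 13.83*c^2 + 2.34*c - 0.04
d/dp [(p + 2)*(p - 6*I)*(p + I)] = 3*p^2 + p*(4 - 10*I) + 6 - 10*I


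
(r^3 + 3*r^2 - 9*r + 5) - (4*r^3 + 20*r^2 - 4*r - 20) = -3*r^3 - 17*r^2 - 5*r + 25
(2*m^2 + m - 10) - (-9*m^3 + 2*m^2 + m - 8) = 9*m^3 - 2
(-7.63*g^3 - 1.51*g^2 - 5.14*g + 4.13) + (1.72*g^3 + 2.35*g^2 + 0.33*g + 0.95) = -5.91*g^3 + 0.84*g^2 - 4.81*g + 5.08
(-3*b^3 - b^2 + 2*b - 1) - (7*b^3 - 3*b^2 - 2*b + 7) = -10*b^3 + 2*b^2 + 4*b - 8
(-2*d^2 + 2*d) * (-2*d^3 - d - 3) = 4*d^5 - 4*d^4 + 2*d^3 + 4*d^2 - 6*d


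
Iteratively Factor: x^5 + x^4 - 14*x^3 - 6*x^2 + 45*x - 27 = (x - 1)*(x^4 + 2*x^3 - 12*x^2 - 18*x + 27) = (x - 1)*(x + 3)*(x^3 - x^2 - 9*x + 9) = (x - 3)*(x - 1)*(x + 3)*(x^2 + 2*x - 3) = (x - 3)*(x - 1)^2*(x + 3)*(x + 3)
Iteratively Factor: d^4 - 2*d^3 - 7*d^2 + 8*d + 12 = (d + 1)*(d^3 - 3*d^2 - 4*d + 12) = (d + 1)*(d + 2)*(d^2 - 5*d + 6) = (d - 2)*(d + 1)*(d + 2)*(d - 3)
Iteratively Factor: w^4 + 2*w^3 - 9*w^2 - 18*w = (w + 3)*(w^3 - w^2 - 6*w) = w*(w + 3)*(w^2 - w - 6) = w*(w + 2)*(w + 3)*(w - 3)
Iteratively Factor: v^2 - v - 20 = (v - 5)*(v + 4)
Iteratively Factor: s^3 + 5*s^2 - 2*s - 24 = (s + 4)*(s^2 + s - 6) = (s - 2)*(s + 4)*(s + 3)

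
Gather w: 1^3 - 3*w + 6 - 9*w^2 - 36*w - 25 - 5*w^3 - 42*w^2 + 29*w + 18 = -5*w^3 - 51*w^2 - 10*w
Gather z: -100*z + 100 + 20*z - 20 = 80 - 80*z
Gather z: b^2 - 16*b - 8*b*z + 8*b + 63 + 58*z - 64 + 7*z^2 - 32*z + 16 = b^2 - 8*b + 7*z^2 + z*(26 - 8*b) + 15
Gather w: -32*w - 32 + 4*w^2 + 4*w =4*w^2 - 28*w - 32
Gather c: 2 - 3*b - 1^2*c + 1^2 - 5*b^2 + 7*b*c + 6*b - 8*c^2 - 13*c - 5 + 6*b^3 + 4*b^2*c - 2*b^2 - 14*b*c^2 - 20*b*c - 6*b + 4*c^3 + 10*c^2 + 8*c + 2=6*b^3 - 7*b^2 - 3*b + 4*c^3 + c^2*(2 - 14*b) + c*(4*b^2 - 13*b - 6)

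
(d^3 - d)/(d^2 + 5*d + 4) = d*(d - 1)/(d + 4)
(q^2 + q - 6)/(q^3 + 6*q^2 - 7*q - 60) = (q^2 + q - 6)/(q^3 + 6*q^2 - 7*q - 60)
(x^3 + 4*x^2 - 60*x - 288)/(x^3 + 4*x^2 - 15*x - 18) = (x^2 - 2*x - 48)/(x^2 - 2*x - 3)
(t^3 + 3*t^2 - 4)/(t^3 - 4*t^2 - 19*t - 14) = (t^2 + t - 2)/(t^2 - 6*t - 7)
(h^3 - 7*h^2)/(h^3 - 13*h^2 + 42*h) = h/(h - 6)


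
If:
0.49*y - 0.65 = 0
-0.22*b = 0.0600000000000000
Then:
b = -0.27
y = 1.33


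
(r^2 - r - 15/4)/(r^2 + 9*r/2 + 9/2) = (r - 5/2)/(r + 3)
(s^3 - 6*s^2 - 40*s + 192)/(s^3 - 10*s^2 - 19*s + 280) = (s^2 + 2*s - 24)/(s^2 - 2*s - 35)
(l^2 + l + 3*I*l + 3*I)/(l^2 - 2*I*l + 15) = (l + 1)/(l - 5*I)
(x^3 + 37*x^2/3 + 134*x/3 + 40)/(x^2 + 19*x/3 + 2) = (3*x^2 + 19*x + 20)/(3*x + 1)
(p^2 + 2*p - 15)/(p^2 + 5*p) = (p - 3)/p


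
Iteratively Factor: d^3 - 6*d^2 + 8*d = (d - 2)*(d^2 - 4*d) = (d - 4)*(d - 2)*(d)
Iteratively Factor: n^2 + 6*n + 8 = (n + 2)*(n + 4)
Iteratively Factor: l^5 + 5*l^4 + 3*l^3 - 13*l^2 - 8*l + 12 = (l - 1)*(l^4 + 6*l^3 + 9*l^2 - 4*l - 12) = (l - 1)*(l + 2)*(l^3 + 4*l^2 + l - 6) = (l - 1)*(l + 2)*(l + 3)*(l^2 + l - 2) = (l - 1)^2*(l + 2)*(l + 3)*(l + 2)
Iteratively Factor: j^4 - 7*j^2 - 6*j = (j + 2)*(j^3 - 2*j^2 - 3*j) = (j - 3)*(j + 2)*(j^2 + j) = (j - 3)*(j + 1)*(j + 2)*(j)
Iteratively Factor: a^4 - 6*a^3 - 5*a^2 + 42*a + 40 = (a + 2)*(a^3 - 8*a^2 + 11*a + 20) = (a - 4)*(a + 2)*(a^2 - 4*a - 5) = (a - 5)*(a - 4)*(a + 2)*(a + 1)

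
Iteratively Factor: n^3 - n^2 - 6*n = (n)*(n^2 - n - 6) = n*(n + 2)*(n - 3)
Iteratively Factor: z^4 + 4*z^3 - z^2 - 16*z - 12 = (z + 3)*(z^3 + z^2 - 4*z - 4) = (z + 2)*(z + 3)*(z^2 - z - 2) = (z + 1)*(z + 2)*(z + 3)*(z - 2)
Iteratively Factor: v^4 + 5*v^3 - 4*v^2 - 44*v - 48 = (v + 4)*(v^3 + v^2 - 8*v - 12) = (v + 2)*(v + 4)*(v^2 - v - 6) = (v + 2)^2*(v + 4)*(v - 3)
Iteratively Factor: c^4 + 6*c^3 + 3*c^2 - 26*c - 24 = (c + 3)*(c^3 + 3*c^2 - 6*c - 8) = (c - 2)*(c + 3)*(c^2 + 5*c + 4) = (c - 2)*(c + 1)*(c + 3)*(c + 4)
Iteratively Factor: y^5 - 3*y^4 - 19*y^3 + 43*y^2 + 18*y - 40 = (y + 4)*(y^4 - 7*y^3 + 9*y^2 + 7*y - 10) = (y - 2)*(y + 4)*(y^3 - 5*y^2 - y + 5) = (y - 2)*(y - 1)*(y + 4)*(y^2 - 4*y - 5) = (y - 5)*(y - 2)*(y - 1)*(y + 4)*(y + 1)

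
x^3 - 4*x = x*(x - 2)*(x + 2)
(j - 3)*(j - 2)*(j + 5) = j^3 - 19*j + 30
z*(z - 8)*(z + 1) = z^3 - 7*z^2 - 8*z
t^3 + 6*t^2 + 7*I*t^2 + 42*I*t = t*(t + 6)*(t + 7*I)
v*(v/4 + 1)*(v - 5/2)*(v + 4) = v^4/4 + 11*v^3/8 - v^2 - 10*v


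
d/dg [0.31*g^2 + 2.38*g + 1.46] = 0.62*g + 2.38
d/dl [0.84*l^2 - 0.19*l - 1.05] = 1.68*l - 0.19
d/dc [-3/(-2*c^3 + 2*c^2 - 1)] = 6*c*(2 - 3*c)/(2*c^3 - 2*c^2 + 1)^2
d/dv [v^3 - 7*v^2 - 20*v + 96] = 3*v^2 - 14*v - 20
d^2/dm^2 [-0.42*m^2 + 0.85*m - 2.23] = -0.840000000000000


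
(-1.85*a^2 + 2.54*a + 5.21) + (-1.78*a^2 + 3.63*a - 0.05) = -3.63*a^2 + 6.17*a + 5.16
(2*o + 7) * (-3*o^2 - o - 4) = -6*o^3 - 23*o^2 - 15*o - 28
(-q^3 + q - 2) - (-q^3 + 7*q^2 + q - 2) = -7*q^2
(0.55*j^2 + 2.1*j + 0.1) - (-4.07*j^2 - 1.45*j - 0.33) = 4.62*j^2 + 3.55*j + 0.43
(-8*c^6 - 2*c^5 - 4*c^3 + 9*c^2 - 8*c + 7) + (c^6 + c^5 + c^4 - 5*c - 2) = -7*c^6 - c^5 + c^4 - 4*c^3 + 9*c^2 - 13*c + 5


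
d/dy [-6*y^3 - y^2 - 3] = 2*y*(-9*y - 1)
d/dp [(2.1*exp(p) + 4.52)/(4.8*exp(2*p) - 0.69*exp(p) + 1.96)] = (-10.08*exp(2*p) - 43.392*exp(p) + 7.2348)*exp(p)/(23.04*exp(4*p) - 6.624*exp(3*p) + 19.2921*exp(2*p) - 2.7048*exp(p) + 3.8416)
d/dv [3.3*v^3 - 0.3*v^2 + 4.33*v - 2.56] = 9.9*v^2 - 0.6*v + 4.33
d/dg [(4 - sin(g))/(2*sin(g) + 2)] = -5*cos(g)/(2*(sin(g) + 1)^2)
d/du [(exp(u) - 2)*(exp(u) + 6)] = 2*(exp(u) + 2)*exp(u)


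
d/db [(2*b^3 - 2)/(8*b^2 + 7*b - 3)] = 2*(3*b^2*(8*b^2 + 7*b - 3) - (16*b + 7)*(b^3 - 1))/(8*b^2 + 7*b - 3)^2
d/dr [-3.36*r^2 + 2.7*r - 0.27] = 2.7 - 6.72*r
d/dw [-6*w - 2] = -6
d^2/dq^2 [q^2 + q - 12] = 2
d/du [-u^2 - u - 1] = -2*u - 1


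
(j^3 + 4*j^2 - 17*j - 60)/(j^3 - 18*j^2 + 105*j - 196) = (j^2 + 8*j + 15)/(j^2 - 14*j + 49)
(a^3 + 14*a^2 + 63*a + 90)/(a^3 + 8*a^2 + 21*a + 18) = (a^2 + 11*a + 30)/(a^2 + 5*a + 6)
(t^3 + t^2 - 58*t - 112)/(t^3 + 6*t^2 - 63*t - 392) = (t + 2)/(t + 7)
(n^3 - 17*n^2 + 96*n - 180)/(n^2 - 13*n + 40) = (n^2 - 12*n + 36)/(n - 8)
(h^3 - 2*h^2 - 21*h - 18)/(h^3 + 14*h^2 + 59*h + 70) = (h^3 - 2*h^2 - 21*h - 18)/(h^3 + 14*h^2 + 59*h + 70)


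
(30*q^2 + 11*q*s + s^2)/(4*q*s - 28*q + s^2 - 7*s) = (30*q^2 + 11*q*s + s^2)/(4*q*s - 28*q + s^2 - 7*s)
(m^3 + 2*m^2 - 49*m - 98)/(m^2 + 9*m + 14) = m - 7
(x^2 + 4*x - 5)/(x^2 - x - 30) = (x - 1)/(x - 6)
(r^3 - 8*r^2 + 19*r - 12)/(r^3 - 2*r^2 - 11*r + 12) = (r - 3)/(r + 3)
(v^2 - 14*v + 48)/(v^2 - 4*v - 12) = (v - 8)/(v + 2)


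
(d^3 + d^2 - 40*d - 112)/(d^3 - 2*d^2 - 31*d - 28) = (d + 4)/(d + 1)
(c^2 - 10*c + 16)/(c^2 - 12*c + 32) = (c - 2)/(c - 4)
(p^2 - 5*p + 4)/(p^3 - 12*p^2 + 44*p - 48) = (p - 1)/(p^2 - 8*p + 12)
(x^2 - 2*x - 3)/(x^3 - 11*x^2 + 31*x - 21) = (x + 1)/(x^2 - 8*x + 7)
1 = 1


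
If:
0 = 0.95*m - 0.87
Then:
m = 0.92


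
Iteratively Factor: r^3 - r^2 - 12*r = (r)*(r^2 - r - 12) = r*(r + 3)*(r - 4)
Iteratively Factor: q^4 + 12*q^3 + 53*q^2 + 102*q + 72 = (q + 4)*(q^3 + 8*q^2 + 21*q + 18) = (q + 2)*(q + 4)*(q^2 + 6*q + 9) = (q + 2)*(q + 3)*(q + 4)*(q + 3)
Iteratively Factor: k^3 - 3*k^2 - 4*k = (k + 1)*(k^2 - 4*k) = k*(k + 1)*(k - 4)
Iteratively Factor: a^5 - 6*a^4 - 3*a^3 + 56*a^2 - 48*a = (a - 4)*(a^4 - 2*a^3 - 11*a^2 + 12*a) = (a - 4)^2*(a^3 + 2*a^2 - 3*a) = a*(a - 4)^2*(a^2 + 2*a - 3) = a*(a - 4)^2*(a + 3)*(a - 1)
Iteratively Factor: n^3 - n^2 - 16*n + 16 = (n + 4)*(n^2 - 5*n + 4) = (n - 4)*(n + 4)*(n - 1)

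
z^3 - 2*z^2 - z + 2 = (z - 2)*(z - 1)*(z + 1)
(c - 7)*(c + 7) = c^2 - 49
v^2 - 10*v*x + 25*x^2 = (v - 5*x)^2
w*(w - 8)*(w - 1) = w^3 - 9*w^2 + 8*w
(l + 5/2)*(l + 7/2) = l^2 + 6*l + 35/4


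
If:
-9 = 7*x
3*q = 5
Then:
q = 5/3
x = -9/7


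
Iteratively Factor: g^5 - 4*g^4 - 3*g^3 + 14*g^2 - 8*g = (g)*(g^4 - 4*g^3 - 3*g^2 + 14*g - 8) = g*(g - 1)*(g^3 - 3*g^2 - 6*g + 8) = g*(g - 1)^2*(g^2 - 2*g - 8) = g*(g - 1)^2*(g + 2)*(g - 4)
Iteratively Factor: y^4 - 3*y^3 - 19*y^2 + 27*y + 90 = (y + 3)*(y^3 - 6*y^2 - y + 30) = (y - 5)*(y + 3)*(y^2 - y - 6) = (y - 5)*(y + 2)*(y + 3)*(y - 3)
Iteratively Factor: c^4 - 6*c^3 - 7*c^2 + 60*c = (c - 5)*(c^3 - c^2 - 12*c) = (c - 5)*(c - 4)*(c^2 + 3*c) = (c - 5)*(c - 4)*(c + 3)*(c)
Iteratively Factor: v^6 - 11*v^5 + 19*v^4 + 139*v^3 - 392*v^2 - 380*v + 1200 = (v + 2)*(v^5 - 13*v^4 + 45*v^3 + 49*v^2 - 490*v + 600) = (v - 5)*(v + 2)*(v^4 - 8*v^3 + 5*v^2 + 74*v - 120) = (v - 5)*(v - 4)*(v + 2)*(v^3 - 4*v^2 - 11*v + 30) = (v - 5)^2*(v - 4)*(v + 2)*(v^2 + v - 6) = (v - 5)^2*(v - 4)*(v - 2)*(v + 2)*(v + 3)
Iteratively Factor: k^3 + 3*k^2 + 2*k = (k)*(k^2 + 3*k + 2) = k*(k + 2)*(k + 1)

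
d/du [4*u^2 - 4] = 8*u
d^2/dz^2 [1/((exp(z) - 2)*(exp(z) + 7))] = (4*exp(3*z) + 15*exp(2*z) + 81*exp(z) + 70)*exp(z)/(exp(6*z) + 15*exp(5*z) + 33*exp(4*z) - 295*exp(3*z) - 462*exp(2*z) + 2940*exp(z) - 2744)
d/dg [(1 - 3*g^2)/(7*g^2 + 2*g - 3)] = 2*(-3*g^2 + 2*g - 1)/(49*g^4 + 28*g^3 - 38*g^2 - 12*g + 9)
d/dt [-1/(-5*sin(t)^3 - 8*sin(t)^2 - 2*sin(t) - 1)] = (-16*sin(t) + 15*cos(t)^2 - 17)*cos(t)/(5*sin(t)^3 + 8*sin(t)^2 + 2*sin(t) + 1)^2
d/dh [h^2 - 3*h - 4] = 2*h - 3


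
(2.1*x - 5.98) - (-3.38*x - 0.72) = 5.48*x - 5.26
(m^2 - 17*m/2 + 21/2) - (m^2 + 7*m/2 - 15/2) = 18 - 12*m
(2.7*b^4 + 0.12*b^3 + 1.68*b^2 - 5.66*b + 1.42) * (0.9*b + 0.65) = 2.43*b^5 + 1.863*b^4 + 1.59*b^3 - 4.002*b^2 - 2.401*b + 0.923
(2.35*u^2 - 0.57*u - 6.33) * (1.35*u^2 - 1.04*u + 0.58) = 3.1725*u^4 - 3.2135*u^3 - 6.5897*u^2 + 6.2526*u - 3.6714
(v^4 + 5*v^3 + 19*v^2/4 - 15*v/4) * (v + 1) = v^5 + 6*v^4 + 39*v^3/4 + v^2 - 15*v/4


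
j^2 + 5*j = j*(j + 5)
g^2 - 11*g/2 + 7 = (g - 7/2)*(g - 2)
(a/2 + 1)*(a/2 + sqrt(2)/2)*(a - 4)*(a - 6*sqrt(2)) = a^4/4 - 5*sqrt(2)*a^3/4 - a^3/2 - 5*a^2 + 5*sqrt(2)*a^2/2 + 6*a + 10*sqrt(2)*a + 24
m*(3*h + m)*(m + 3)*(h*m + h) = 3*h^2*m^3 + 12*h^2*m^2 + 9*h^2*m + h*m^4 + 4*h*m^3 + 3*h*m^2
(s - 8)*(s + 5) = s^2 - 3*s - 40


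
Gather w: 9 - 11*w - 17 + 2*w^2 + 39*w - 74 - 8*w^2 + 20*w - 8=-6*w^2 + 48*w - 90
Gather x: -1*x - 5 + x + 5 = 0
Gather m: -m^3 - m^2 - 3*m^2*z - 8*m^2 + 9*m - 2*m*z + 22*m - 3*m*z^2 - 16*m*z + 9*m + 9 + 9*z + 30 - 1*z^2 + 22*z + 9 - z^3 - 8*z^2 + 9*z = -m^3 + m^2*(-3*z - 9) + m*(-3*z^2 - 18*z + 40) - z^3 - 9*z^2 + 40*z + 48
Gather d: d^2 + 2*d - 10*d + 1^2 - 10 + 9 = d^2 - 8*d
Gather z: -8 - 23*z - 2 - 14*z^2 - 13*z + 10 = -14*z^2 - 36*z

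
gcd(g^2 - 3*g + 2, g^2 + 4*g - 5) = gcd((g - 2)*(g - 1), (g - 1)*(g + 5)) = g - 1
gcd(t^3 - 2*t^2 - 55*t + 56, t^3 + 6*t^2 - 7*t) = t^2 + 6*t - 7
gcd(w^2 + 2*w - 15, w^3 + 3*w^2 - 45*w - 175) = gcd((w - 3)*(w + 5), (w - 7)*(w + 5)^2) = w + 5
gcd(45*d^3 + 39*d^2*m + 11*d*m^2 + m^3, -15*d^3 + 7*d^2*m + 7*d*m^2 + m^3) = 15*d^2 + 8*d*m + m^2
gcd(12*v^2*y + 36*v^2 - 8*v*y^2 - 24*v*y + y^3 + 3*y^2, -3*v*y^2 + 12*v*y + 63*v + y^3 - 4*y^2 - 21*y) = y + 3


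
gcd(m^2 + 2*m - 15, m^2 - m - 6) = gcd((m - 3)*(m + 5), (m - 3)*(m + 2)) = m - 3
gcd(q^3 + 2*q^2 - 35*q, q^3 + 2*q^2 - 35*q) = q^3 + 2*q^2 - 35*q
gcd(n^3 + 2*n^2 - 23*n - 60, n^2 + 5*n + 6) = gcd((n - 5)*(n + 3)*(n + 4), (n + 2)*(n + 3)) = n + 3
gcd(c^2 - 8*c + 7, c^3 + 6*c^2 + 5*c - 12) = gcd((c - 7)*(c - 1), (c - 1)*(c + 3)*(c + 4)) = c - 1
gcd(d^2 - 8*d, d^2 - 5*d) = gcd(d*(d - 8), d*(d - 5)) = d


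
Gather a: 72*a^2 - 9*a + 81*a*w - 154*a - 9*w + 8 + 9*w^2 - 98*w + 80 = 72*a^2 + a*(81*w - 163) + 9*w^2 - 107*w + 88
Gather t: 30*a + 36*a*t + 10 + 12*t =30*a + t*(36*a + 12) + 10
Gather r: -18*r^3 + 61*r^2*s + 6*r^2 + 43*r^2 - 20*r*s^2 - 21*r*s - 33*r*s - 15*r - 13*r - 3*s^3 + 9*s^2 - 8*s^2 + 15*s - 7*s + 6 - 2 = -18*r^3 + r^2*(61*s + 49) + r*(-20*s^2 - 54*s - 28) - 3*s^3 + s^2 + 8*s + 4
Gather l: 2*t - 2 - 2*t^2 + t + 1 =-2*t^2 + 3*t - 1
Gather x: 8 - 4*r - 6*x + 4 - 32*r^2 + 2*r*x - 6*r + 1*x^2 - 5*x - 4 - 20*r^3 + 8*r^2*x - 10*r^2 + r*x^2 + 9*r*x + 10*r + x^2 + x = -20*r^3 - 42*r^2 + x^2*(r + 2) + x*(8*r^2 + 11*r - 10) + 8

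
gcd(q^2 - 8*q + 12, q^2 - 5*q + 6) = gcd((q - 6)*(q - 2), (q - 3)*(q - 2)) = q - 2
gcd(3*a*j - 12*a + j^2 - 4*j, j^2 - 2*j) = 1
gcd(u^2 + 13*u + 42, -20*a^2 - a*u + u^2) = 1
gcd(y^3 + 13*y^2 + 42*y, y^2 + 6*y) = y^2 + 6*y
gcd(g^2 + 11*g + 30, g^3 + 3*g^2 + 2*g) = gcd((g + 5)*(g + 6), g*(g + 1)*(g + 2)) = 1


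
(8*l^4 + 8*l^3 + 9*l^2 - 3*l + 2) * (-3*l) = -24*l^5 - 24*l^4 - 27*l^3 + 9*l^2 - 6*l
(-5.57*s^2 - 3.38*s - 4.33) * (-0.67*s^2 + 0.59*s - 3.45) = 3.7319*s^4 - 1.0217*s^3 + 20.1234*s^2 + 9.1063*s + 14.9385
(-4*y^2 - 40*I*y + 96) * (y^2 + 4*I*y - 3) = -4*y^4 - 56*I*y^3 + 268*y^2 + 504*I*y - 288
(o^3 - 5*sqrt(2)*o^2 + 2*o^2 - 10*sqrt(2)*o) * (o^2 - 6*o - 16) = o^5 - 5*sqrt(2)*o^4 - 4*o^4 - 28*o^3 + 20*sqrt(2)*o^3 - 32*o^2 + 140*sqrt(2)*o^2 + 160*sqrt(2)*o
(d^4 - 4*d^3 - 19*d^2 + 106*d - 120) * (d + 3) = d^5 - d^4 - 31*d^3 + 49*d^2 + 198*d - 360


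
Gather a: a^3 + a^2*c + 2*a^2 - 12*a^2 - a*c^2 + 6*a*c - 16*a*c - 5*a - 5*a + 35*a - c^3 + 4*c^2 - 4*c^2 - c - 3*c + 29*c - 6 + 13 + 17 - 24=a^3 + a^2*(c - 10) + a*(-c^2 - 10*c + 25) - c^3 + 25*c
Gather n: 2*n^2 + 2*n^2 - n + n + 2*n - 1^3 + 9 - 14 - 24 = 4*n^2 + 2*n - 30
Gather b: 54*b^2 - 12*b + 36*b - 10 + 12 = 54*b^2 + 24*b + 2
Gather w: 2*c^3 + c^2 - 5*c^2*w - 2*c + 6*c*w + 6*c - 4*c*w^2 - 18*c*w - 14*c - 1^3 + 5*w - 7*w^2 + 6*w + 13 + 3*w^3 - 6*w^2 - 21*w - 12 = 2*c^3 + c^2 - 10*c + 3*w^3 + w^2*(-4*c - 13) + w*(-5*c^2 - 12*c - 10)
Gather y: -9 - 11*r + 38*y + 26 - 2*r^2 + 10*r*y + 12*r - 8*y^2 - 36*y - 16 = -2*r^2 + r - 8*y^2 + y*(10*r + 2) + 1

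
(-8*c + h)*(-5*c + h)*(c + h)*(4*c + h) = 160*c^4 + 148*c^3*h - 21*c^2*h^2 - 8*c*h^3 + h^4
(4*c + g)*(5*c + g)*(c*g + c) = 20*c^3*g + 20*c^3 + 9*c^2*g^2 + 9*c^2*g + c*g^3 + c*g^2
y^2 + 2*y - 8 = (y - 2)*(y + 4)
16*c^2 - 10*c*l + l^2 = (-8*c + l)*(-2*c + l)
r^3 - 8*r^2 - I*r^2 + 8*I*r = r*(r - 8)*(r - I)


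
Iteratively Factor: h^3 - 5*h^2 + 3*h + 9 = (h + 1)*(h^2 - 6*h + 9) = (h - 3)*(h + 1)*(h - 3)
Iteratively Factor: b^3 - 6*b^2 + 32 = (b - 4)*(b^2 - 2*b - 8) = (b - 4)^2*(b + 2)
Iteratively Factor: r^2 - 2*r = (r)*(r - 2)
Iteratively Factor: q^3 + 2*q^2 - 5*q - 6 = (q + 1)*(q^2 + q - 6) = (q + 1)*(q + 3)*(q - 2)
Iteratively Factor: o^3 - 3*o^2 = (o)*(o^2 - 3*o) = o*(o - 3)*(o)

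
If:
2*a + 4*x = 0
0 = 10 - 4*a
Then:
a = 5/2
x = -5/4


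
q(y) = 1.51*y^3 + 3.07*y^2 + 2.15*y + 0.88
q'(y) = 4.53*y^2 + 6.14*y + 2.15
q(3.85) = 140.83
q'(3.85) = 92.93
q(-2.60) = -10.50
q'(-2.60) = 16.81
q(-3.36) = -28.96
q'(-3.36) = 32.66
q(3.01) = 76.35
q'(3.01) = 61.67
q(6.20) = 492.10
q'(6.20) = 214.35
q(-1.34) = -0.12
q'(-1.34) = 2.06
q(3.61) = 119.69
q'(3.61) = 83.35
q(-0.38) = 0.42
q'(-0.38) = 0.47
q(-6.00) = -227.66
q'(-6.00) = 128.39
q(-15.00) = -4436.87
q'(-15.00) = 929.30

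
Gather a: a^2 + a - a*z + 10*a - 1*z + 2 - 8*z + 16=a^2 + a*(11 - z) - 9*z + 18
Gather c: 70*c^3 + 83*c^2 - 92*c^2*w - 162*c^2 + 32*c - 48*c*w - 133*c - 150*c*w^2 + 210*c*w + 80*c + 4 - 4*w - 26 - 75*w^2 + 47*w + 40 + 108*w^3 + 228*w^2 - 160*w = 70*c^3 + c^2*(-92*w - 79) + c*(-150*w^2 + 162*w - 21) + 108*w^3 + 153*w^2 - 117*w + 18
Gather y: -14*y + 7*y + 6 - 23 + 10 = -7*y - 7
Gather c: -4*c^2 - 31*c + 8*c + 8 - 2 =-4*c^2 - 23*c + 6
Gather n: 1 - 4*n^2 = 1 - 4*n^2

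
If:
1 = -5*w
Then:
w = -1/5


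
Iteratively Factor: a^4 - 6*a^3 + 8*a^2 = (a)*(a^3 - 6*a^2 + 8*a) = a^2*(a^2 - 6*a + 8) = a^2*(a - 2)*(a - 4)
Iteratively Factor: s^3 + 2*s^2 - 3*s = (s)*(s^2 + 2*s - 3) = s*(s - 1)*(s + 3)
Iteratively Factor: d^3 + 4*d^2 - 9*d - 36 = (d - 3)*(d^2 + 7*d + 12) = (d - 3)*(d + 3)*(d + 4)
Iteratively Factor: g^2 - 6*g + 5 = (g - 1)*(g - 5)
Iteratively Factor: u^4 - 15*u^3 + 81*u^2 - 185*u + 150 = (u - 2)*(u^3 - 13*u^2 + 55*u - 75) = (u - 5)*(u - 2)*(u^2 - 8*u + 15) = (u - 5)^2*(u - 2)*(u - 3)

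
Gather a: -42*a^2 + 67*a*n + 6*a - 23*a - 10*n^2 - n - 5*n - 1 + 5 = -42*a^2 + a*(67*n - 17) - 10*n^2 - 6*n + 4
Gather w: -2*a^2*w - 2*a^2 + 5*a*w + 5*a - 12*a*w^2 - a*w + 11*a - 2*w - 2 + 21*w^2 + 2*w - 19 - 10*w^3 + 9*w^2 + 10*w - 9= -2*a^2 + 16*a - 10*w^3 + w^2*(30 - 12*a) + w*(-2*a^2 + 4*a + 10) - 30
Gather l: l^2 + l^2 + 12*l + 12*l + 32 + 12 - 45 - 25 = 2*l^2 + 24*l - 26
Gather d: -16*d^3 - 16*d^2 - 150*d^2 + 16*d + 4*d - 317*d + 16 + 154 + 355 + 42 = -16*d^3 - 166*d^2 - 297*d + 567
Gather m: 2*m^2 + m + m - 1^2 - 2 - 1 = 2*m^2 + 2*m - 4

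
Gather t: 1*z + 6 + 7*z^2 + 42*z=7*z^2 + 43*z + 6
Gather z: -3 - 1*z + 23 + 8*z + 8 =7*z + 28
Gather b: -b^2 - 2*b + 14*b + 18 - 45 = -b^2 + 12*b - 27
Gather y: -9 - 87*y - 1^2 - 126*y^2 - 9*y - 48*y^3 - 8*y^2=-48*y^3 - 134*y^2 - 96*y - 10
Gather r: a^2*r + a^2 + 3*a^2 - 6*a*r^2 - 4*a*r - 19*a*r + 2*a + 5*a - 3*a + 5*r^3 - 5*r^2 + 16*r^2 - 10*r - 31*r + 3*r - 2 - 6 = 4*a^2 + 4*a + 5*r^3 + r^2*(11 - 6*a) + r*(a^2 - 23*a - 38) - 8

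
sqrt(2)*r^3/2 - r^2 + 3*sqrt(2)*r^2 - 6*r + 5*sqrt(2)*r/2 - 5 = (r + 5)*(r - sqrt(2))*(sqrt(2)*r/2 + sqrt(2)/2)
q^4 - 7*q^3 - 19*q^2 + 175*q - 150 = (q - 6)*(q - 5)*(q - 1)*(q + 5)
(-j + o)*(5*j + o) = -5*j^2 + 4*j*o + o^2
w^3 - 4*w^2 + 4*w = w*(w - 2)^2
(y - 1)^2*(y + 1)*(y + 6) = y^4 + 5*y^3 - 7*y^2 - 5*y + 6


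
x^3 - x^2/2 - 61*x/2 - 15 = (x - 6)*(x + 1/2)*(x + 5)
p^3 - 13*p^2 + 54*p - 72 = (p - 6)*(p - 4)*(p - 3)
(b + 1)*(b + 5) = b^2 + 6*b + 5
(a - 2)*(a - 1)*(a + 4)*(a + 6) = a^4 + 7*a^3 - 4*a^2 - 52*a + 48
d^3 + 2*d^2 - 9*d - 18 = (d - 3)*(d + 2)*(d + 3)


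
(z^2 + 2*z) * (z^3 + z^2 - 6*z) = z^5 + 3*z^4 - 4*z^3 - 12*z^2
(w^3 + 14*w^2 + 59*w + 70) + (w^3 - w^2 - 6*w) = 2*w^3 + 13*w^2 + 53*w + 70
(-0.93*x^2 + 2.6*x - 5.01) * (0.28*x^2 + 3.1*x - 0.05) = -0.2604*x^4 - 2.155*x^3 + 6.7037*x^2 - 15.661*x + 0.2505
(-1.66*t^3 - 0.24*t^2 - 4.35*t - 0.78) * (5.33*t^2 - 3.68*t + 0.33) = -8.8478*t^5 + 4.8296*t^4 - 22.8501*t^3 + 11.7714*t^2 + 1.4349*t - 0.2574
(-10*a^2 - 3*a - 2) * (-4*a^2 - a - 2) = 40*a^4 + 22*a^3 + 31*a^2 + 8*a + 4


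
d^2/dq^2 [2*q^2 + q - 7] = 4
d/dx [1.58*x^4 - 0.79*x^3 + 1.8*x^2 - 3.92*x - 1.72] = 6.32*x^3 - 2.37*x^2 + 3.6*x - 3.92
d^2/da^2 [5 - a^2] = -2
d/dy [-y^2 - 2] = -2*y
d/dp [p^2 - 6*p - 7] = 2*p - 6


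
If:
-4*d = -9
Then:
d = 9/4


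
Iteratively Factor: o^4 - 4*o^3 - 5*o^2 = (o + 1)*(o^3 - 5*o^2) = o*(o + 1)*(o^2 - 5*o) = o^2*(o + 1)*(o - 5)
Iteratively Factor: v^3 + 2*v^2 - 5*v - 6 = (v + 3)*(v^2 - v - 2) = (v - 2)*(v + 3)*(v + 1)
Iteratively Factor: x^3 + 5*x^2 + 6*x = (x + 3)*(x^2 + 2*x) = (x + 2)*(x + 3)*(x)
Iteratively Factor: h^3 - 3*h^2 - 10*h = (h + 2)*(h^2 - 5*h) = h*(h + 2)*(h - 5)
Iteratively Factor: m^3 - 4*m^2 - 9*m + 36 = (m + 3)*(m^2 - 7*m + 12) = (m - 4)*(m + 3)*(m - 3)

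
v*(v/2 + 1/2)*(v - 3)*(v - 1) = v^4/2 - 3*v^3/2 - v^2/2 + 3*v/2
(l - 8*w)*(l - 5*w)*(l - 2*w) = l^3 - 15*l^2*w + 66*l*w^2 - 80*w^3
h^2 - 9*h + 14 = (h - 7)*(h - 2)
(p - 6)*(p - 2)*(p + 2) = p^3 - 6*p^2 - 4*p + 24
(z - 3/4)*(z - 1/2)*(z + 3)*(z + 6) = z^4 + 31*z^3/4 + 57*z^2/8 - 153*z/8 + 27/4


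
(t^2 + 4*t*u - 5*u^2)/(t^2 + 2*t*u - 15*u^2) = (t - u)/(t - 3*u)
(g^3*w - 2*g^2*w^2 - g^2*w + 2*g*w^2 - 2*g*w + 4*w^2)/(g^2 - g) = w*(g^3 - 2*g^2*w - g^2 + 2*g*w - 2*g + 4*w)/(g*(g - 1))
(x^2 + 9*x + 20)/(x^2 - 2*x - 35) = (x + 4)/(x - 7)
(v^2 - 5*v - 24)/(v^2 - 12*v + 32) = (v + 3)/(v - 4)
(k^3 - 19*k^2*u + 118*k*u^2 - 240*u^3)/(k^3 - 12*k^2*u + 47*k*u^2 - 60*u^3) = (k^2 - 14*k*u + 48*u^2)/(k^2 - 7*k*u + 12*u^2)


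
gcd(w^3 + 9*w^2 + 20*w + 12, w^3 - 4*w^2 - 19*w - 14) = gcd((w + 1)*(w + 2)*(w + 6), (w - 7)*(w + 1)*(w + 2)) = w^2 + 3*w + 2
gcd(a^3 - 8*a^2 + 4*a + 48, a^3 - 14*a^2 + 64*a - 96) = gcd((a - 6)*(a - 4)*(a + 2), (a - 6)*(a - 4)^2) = a^2 - 10*a + 24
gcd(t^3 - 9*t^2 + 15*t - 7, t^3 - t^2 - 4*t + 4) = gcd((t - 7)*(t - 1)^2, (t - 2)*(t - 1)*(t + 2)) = t - 1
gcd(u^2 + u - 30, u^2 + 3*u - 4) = 1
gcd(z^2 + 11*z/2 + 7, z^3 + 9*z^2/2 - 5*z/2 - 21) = z + 7/2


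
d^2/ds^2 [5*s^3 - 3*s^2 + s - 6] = 30*s - 6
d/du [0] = 0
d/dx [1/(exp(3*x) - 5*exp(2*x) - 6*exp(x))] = (-3*exp(2*x) + 10*exp(x) + 6)*exp(-x)/(-exp(2*x) + 5*exp(x) + 6)^2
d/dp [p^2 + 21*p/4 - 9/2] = 2*p + 21/4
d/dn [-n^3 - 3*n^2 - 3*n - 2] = -3*n^2 - 6*n - 3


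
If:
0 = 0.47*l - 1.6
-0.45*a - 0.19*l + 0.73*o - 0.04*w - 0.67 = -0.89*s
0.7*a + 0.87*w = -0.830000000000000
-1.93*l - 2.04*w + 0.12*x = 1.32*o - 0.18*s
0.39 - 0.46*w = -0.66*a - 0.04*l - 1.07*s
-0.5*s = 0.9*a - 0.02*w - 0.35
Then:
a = 1.80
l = 3.40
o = 5.99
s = -2.63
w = -2.40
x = 83.79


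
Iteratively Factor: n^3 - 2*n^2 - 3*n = (n + 1)*(n^2 - 3*n) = n*(n + 1)*(n - 3)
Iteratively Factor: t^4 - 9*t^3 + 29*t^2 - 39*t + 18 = (t - 1)*(t^3 - 8*t^2 + 21*t - 18) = (t - 3)*(t - 1)*(t^2 - 5*t + 6) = (t - 3)^2*(t - 1)*(t - 2)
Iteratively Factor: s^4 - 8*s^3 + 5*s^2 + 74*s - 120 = (s - 5)*(s^3 - 3*s^2 - 10*s + 24) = (s - 5)*(s + 3)*(s^2 - 6*s + 8) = (s - 5)*(s - 2)*(s + 3)*(s - 4)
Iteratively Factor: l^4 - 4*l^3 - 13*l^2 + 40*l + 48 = (l - 4)*(l^3 - 13*l - 12) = (l - 4)*(l + 1)*(l^2 - l - 12) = (l - 4)*(l + 1)*(l + 3)*(l - 4)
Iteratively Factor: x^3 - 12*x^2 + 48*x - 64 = (x - 4)*(x^2 - 8*x + 16) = (x - 4)^2*(x - 4)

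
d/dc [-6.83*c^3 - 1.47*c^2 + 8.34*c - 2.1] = -20.49*c^2 - 2.94*c + 8.34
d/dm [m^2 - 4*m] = 2*m - 4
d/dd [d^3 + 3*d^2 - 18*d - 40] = 3*d^2 + 6*d - 18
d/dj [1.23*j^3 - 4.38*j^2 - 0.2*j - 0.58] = 3.69*j^2 - 8.76*j - 0.2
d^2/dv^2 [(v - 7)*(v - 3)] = 2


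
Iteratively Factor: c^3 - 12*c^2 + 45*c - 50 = (c - 5)*(c^2 - 7*c + 10) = (c - 5)^2*(c - 2)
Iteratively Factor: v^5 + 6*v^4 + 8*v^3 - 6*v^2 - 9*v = (v + 3)*(v^4 + 3*v^3 - v^2 - 3*v) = v*(v + 3)*(v^3 + 3*v^2 - v - 3) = v*(v - 1)*(v + 3)*(v^2 + 4*v + 3) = v*(v - 1)*(v + 3)^2*(v + 1)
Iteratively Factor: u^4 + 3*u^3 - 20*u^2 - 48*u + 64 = (u + 4)*(u^3 - u^2 - 16*u + 16) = (u - 1)*(u + 4)*(u^2 - 16) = (u - 1)*(u + 4)^2*(u - 4)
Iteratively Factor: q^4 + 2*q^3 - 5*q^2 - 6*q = (q + 1)*(q^3 + q^2 - 6*q) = (q - 2)*(q + 1)*(q^2 + 3*q) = (q - 2)*(q + 1)*(q + 3)*(q)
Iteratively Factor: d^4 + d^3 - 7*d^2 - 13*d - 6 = (d + 1)*(d^3 - 7*d - 6) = (d + 1)*(d + 2)*(d^2 - 2*d - 3) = (d + 1)^2*(d + 2)*(d - 3)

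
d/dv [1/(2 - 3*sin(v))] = 3*cos(v)/(3*sin(v) - 2)^2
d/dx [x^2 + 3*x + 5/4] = 2*x + 3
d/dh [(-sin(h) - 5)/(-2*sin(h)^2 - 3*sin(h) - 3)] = (-20*sin(h) + cos(2*h) - 13)*cos(h)/(3*sin(h) - cos(2*h) + 4)^2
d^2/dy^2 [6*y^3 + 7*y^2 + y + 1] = 36*y + 14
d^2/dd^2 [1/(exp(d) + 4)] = (exp(d) - 4)*exp(d)/(exp(d) + 4)^3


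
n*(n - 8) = n^2 - 8*n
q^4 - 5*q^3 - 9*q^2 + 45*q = q*(q - 5)*(q - 3)*(q + 3)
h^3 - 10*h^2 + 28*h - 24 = (h - 6)*(h - 2)^2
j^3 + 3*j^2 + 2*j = j*(j + 1)*(j + 2)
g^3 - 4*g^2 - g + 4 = (g - 4)*(g - 1)*(g + 1)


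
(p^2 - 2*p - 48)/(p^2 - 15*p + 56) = (p + 6)/(p - 7)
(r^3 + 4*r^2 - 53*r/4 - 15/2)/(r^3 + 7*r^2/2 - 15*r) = (r + 1/2)/r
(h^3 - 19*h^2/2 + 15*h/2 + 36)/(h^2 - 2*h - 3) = (h^2 - 13*h/2 - 12)/(h + 1)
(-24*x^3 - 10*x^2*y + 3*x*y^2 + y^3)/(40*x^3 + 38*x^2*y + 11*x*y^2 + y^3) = (-3*x + y)/(5*x + y)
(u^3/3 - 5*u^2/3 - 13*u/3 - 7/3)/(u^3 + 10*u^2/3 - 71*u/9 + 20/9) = 3*(u^3 - 5*u^2 - 13*u - 7)/(9*u^3 + 30*u^2 - 71*u + 20)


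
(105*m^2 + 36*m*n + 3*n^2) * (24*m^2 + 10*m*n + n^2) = 2520*m^4 + 1914*m^3*n + 537*m^2*n^2 + 66*m*n^3 + 3*n^4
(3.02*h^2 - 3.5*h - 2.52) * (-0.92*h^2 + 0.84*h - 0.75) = -2.7784*h^4 + 5.7568*h^3 - 2.8866*h^2 + 0.5082*h + 1.89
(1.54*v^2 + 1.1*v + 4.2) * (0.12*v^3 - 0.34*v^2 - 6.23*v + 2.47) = 0.1848*v^5 - 0.3916*v^4 - 9.4642*v^3 - 4.4772*v^2 - 23.449*v + 10.374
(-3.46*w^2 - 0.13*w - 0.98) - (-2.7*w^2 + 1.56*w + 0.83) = -0.76*w^2 - 1.69*w - 1.81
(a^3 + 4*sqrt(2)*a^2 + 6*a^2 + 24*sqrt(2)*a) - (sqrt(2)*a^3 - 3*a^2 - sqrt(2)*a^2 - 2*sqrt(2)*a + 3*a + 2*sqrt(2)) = -sqrt(2)*a^3 + a^3 + 5*sqrt(2)*a^2 + 9*a^2 - 3*a + 26*sqrt(2)*a - 2*sqrt(2)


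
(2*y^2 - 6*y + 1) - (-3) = 2*y^2 - 6*y + 4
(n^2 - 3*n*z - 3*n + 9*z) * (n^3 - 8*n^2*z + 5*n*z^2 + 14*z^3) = n^5 - 11*n^4*z - 3*n^4 + 29*n^3*z^2 + 33*n^3*z - n^2*z^3 - 87*n^2*z^2 - 42*n*z^4 + 3*n*z^3 + 126*z^4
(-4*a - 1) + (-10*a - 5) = -14*a - 6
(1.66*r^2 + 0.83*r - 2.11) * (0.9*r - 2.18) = 1.494*r^3 - 2.8718*r^2 - 3.7084*r + 4.5998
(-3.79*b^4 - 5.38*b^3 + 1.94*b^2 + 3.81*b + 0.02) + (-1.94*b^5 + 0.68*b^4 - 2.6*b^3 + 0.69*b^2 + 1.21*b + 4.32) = -1.94*b^5 - 3.11*b^4 - 7.98*b^3 + 2.63*b^2 + 5.02*b + 4.34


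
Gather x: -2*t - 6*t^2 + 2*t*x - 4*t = -6*t^2 + 2*t*x - 6*t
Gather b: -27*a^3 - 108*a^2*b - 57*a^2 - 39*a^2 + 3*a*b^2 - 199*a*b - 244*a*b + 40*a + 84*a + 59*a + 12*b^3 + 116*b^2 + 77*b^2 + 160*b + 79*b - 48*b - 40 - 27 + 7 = -27*a^3 - 96*a^2 + 183*a + 12*b^3 + b^2*(3*a + 193) + b*(-108*a^2 - 443*a + 191) - 60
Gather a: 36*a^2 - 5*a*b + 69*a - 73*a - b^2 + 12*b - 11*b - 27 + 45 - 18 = 36*a^2 + a*(-5*b - 4) - b^2 + b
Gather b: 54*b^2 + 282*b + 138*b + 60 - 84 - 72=54*b^2 + 420*b - 96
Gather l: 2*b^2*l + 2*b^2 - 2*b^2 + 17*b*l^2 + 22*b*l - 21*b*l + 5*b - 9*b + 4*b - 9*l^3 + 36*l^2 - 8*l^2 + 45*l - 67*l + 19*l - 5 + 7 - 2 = -9*l^3 + l^2*(17*b + 28) + l*(2*b^2 + b - 3)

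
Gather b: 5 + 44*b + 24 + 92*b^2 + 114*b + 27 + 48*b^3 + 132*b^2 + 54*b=48*b^3 + 224*b^2 + 212*b + 56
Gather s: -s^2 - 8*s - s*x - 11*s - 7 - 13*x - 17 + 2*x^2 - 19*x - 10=-s^2 + s*(-x - 19) + 2*x^2 - 32*x - 34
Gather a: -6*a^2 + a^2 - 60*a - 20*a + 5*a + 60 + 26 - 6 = -5*a^2 - 75*a + 80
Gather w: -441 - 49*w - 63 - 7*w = -56*w - 504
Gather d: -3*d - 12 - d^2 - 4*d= -d^2 - 7*d - 12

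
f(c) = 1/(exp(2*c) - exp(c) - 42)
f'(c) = (-2*exp(2*c) + exp(c))/(exp(2*c) - exp(c) - 42)^2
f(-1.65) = -0.02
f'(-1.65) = 0.00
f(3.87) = 0.00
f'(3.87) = -0.00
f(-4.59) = -0.02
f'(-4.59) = 0.00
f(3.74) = 0.00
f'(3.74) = -0.00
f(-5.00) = -0.02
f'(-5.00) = 0.00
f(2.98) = 0.00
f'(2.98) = -0.01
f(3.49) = 0.00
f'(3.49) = -0.00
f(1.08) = -0.03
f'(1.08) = -0.01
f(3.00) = 0.00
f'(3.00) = -0.00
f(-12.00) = -0.02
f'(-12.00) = 0.00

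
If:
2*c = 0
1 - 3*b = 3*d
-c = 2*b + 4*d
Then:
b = 2/3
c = 0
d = -1/3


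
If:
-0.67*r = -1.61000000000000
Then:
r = 2.40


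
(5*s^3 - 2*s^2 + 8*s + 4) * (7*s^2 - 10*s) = 35*s^5 - 64*s^4 + 76*s^3 - 52*s^2 - 40*s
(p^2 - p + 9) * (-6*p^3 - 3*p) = -6*p^5 + 6*p^4 - 57*p^3 + 3*p^2 - 27*p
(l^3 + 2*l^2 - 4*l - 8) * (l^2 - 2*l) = l^5 - 8*l^3 + 16*l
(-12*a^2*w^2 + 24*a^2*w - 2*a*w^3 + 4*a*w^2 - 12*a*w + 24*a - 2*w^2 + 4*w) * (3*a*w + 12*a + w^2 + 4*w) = -36*a^3*w^3 - 72*a^3*w^2 + 288*a^3*w - 18*a^2*w^4 - 36*a^2*w^3 + 108*a^2*w^2 - 72*a^2*w + 288*a^2 - 2*a*w^5 - 4*a*w^4 - 2*a*w^3 - 36*a*w^2 + 144*a*w - 2*w^4 - 4*w^3 + 16*w^2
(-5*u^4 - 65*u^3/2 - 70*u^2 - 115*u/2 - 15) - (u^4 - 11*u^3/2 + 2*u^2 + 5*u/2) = -6*u^4 - 27*u^3 - 72*u^2 - 60*u - 15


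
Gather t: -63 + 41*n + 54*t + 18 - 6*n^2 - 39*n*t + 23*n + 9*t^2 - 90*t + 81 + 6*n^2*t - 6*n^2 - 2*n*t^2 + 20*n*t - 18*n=-12*n^2 + 46*n + t^2*(9 - 2*n) + t*(6*n^2 - 19*n - 36) + 36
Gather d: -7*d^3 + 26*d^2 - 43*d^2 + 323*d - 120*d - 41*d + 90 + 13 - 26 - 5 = -7*d^3 - 17*d^2 + 162*d + 72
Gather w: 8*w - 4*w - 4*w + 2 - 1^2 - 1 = 0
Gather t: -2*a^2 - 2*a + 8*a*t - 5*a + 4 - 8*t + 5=-2*a^2 - 7*a + t*(8*a - 8) + 9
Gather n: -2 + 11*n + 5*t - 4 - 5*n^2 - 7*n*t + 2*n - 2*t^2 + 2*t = -5*n^2 + n*(13 - 7*t) - 2*t^2 + 7*t - 6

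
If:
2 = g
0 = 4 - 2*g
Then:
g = 2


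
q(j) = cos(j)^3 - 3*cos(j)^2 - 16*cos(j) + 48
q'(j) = -3*sin(j)*cos(j)^2 + 6*sin(j)*cos(j) + 16*sin(j)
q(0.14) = 30.19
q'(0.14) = 2.65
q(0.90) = 37.14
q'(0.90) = 14.55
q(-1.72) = 50.31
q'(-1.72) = -14.87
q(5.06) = 42.24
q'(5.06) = -16.64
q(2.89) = 59.77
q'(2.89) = 1.84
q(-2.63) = 59.01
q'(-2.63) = -4.16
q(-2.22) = 56.36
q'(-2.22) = -8.98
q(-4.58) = 50.06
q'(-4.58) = 15.02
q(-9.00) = 59.33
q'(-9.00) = -3.31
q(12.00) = 32.96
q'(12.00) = -10.16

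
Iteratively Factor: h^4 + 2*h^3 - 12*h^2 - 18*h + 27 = (h + 3)*(h^3 - h^2 - 9*h + 9) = (h - 3)*(h + 3)*(h^2 + 2*h - 3) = (h - 3)*(h + 3)^2*(h - 1)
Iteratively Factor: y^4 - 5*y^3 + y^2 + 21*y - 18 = (y - 3)*(y^3 - 2*y^2 - 5*y + 6) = (y - 3)^2*(y^2 + y - 2) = (y - 3)^2*(y - 1)*(y + 2)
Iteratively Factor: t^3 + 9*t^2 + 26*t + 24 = (t + 3)*(t^2 + 6*t + 8) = (t + 3)*(t + 4)*(t + 2)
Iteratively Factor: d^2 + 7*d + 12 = (d + 3)*(d + 4)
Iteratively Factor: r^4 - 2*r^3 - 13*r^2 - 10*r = (r)*(r^3 - 2*r^2 - 13*r - 10) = r*(r + 2)*(r^2 - 4*r - 5) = r*(r + 1)*(r + 2)*(r - 5)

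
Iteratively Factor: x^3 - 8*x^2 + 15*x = (x - 5)*(x^2 - 3*x) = x*(x - 5)*(x - 3)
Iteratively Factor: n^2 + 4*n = (n + 4)*(n)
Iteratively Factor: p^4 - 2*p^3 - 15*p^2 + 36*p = (p + 4)*(p^3 - 6*p^2 + 9*p) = p*(p + 4)*(p^2 - 6*p + 9) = p*(p - 3)*(p + 4)*(p - 3)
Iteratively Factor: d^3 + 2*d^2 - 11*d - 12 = (d + 4)*(d^2 - 2*d - 3) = (d - 3)*(d + 4)*(d + 1)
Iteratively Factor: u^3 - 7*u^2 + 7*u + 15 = (u - 3)*(u^2 - 4*u - 5) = (u - 5)*(u - 3)*(u + 1)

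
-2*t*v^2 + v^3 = v^2*(-2*t + v)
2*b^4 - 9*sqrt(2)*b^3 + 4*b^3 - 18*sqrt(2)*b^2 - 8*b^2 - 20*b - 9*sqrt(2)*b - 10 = (b + 1)*(b - 5*sqrt(2))*(sqrt(2)*b + 1)*(sqrt(2)*b + sqrt(2))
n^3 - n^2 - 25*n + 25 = (n - 5)*(n - 1)*(n + 5)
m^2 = m^2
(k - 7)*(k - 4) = k^2 - 11*k + 28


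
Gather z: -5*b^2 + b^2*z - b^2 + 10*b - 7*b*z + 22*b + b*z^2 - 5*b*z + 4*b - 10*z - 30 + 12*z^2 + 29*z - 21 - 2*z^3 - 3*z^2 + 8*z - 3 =-6*b^2 + 36*b - 2*z^3 + z^2*(b + 9) + z*(b^2 - 12*b + 27) - 54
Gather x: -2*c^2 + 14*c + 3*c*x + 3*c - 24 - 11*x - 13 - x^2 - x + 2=-2*c^2 + 17*c - x^2 + x*(3*c - 12) - 35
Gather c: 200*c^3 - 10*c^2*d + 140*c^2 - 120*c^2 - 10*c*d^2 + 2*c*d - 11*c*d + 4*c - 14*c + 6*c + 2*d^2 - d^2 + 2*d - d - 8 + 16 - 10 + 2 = 200*c^3 + c^2*(20 - 10*d) + c*(-10*d^2 - 9*d - 4) + d^2 + d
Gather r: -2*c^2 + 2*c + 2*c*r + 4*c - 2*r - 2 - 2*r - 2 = -2*c^2 + 6*c + r*(2*c - 4) - 4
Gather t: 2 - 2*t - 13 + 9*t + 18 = 7*t + 7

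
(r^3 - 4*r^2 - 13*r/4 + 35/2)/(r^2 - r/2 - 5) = r - 7/2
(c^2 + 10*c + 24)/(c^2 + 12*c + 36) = (c + 4)/(c + 6)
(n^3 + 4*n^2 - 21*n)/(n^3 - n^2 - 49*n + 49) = n*(n - 3)/(n^2 - 8*n + 7)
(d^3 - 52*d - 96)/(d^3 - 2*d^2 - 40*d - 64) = (d + 6)/(d + 4)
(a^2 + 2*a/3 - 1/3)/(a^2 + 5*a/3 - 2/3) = (a + 1)/(a + 2)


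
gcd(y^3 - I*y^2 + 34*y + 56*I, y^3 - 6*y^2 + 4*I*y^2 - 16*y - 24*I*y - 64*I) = y + 4*I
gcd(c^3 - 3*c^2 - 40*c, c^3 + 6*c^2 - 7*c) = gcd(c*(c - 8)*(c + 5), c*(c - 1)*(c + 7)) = c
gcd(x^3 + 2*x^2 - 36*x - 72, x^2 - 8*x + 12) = x - 6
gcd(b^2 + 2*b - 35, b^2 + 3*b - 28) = b + 7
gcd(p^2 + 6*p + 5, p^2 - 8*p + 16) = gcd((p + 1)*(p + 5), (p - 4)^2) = 1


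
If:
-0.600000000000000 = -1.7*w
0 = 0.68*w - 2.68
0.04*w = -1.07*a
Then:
No Solution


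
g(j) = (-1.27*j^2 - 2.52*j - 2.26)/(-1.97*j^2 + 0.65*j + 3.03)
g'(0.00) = -0.67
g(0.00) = -0.75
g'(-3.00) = -0.03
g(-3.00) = 0.37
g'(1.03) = -11.35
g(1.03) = -3.85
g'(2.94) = -0.72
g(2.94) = 1.71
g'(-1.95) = 0.13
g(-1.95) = 0.38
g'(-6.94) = -0.02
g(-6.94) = 0.48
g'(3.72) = -0.31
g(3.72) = 1.34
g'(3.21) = -0.52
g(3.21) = 1.54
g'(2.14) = -3.22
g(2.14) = 2.93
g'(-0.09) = -0.54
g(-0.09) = -0.69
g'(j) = (-2.54*j - 2.52)/(-1.97*j^2 + 0.65*j + 3.03) + (3.94*j - 0.65)*(-1.27*j^2 - 2.52*j - 2.26)/(-1.97*j^2 + 0.65*j + 3.03)^2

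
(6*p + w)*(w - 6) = 6*p*w - 36*p + w^2 - 6*w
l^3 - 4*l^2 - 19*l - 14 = (l - 7)*(l + 1)*(l + 2)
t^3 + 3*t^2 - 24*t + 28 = (t - 2)^2*(t + 7)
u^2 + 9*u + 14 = (u + 2)*(u + 7)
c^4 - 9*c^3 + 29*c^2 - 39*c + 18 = (c - 3)^2*(c - 2)*(c - 1)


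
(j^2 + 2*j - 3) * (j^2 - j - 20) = j^4 + j^3 - 25*j^2 - 37*j + 60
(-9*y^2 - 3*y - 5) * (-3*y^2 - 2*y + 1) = 27*y^4 + 27*y^3 + 12*y^2 + 7*y - 5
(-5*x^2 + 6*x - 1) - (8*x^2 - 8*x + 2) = -13*x^2 + 14*x - 3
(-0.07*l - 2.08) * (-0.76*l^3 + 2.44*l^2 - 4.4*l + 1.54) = 0.0532*l^4 + 1.41*l^3 - 4.7672*l^2 + 9.0442*l - 3.2032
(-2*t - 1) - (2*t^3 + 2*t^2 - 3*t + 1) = -2*t^3 - 2*t^2 + t - 2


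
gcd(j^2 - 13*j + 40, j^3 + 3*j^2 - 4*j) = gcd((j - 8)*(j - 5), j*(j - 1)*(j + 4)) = 1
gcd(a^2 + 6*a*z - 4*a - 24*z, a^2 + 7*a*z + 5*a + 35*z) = 1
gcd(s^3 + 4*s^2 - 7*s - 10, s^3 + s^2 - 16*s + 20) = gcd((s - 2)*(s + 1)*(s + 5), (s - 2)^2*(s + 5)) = s^2 + 3*s - 10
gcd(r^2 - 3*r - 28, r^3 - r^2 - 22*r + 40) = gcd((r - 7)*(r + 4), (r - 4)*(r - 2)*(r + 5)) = 1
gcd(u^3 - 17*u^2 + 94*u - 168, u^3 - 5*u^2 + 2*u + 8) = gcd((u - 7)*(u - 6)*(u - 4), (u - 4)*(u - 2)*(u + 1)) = u - 4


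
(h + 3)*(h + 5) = h^2 + 8*h + 15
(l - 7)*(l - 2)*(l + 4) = l^3 - 5*l^2 - 22*l + 56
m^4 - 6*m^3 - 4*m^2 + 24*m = m*(m - 6)*(m - 2)*(m + 2)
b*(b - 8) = b^2 - 8*b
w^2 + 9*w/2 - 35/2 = (w - 5/2)*(w + 7)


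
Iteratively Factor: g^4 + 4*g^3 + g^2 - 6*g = (g + 3)*(g^3 + g^2 - 2*g) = (g + 2)*(g + 3)*(g^2 - g) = (g - 1)*(g + 2)*(g + 3)*(g)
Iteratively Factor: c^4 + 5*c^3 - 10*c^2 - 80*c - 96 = (c + 2)*(c^3 + 3*c^2 - 16*c - 48) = (c - 4)*(c + 2)*(c^2 + 7*c + 12) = (c - 4)*(c + 2)*(c + 3)*(c + 4)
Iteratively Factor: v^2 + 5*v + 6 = (v + 3)*(v + 2)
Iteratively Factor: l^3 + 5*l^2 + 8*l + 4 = (l + 2)*(l^2 + 3*l + 2) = (l + 1)*(l + 2)*(l + 2)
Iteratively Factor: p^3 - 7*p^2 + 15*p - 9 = (p - 3)*(p^2 - 4*p + 3) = (p - 3)^2*(p - 1)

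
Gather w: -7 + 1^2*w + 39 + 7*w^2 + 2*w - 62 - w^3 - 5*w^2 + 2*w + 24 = -w^3 + 2*w^2 + 5*w - 6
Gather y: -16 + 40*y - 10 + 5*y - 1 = 45*y - 27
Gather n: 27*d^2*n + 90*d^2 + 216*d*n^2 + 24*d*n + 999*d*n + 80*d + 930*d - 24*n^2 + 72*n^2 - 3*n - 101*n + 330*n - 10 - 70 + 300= 90*d^2 + 1010*d + n^2*(216*d + 48) + n*(27*d^2 + 1023*d + 226) + 220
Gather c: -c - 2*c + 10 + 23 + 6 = 39 - 3*c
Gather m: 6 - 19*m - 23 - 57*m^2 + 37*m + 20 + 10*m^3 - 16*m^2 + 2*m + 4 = 10*m^3 - 73*m^2 + 20*m + 7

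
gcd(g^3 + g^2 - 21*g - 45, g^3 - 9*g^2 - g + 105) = g^2 - 2*g - 15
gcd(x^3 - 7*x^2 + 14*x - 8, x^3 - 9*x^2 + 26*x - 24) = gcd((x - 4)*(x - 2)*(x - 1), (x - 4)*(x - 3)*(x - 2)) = x^2 - 6*x + 8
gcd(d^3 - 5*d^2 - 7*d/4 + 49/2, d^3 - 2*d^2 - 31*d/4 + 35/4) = d - 7/2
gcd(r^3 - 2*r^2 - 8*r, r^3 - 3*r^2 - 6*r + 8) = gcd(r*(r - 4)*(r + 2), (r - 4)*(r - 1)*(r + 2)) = r^2 - 2*r - 8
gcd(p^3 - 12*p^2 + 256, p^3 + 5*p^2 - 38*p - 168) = p + 4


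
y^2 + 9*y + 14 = (y + 2)*(y + 7)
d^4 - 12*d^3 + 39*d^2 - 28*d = d*(d - 7)*(d - 4)*(d - 1)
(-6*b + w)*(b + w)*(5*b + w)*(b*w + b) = -30*b^4*w - 30*b^4 - 31*b^3*w^2 - 31*b^3*w + b*w^4 + b*w^3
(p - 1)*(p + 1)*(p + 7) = p^3 + 7*p^2 - p - 7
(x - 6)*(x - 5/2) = x^2 - 17*x/2 + 15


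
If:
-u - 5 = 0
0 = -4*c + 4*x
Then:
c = x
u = -5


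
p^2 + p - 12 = (p - 3)*(p + 4)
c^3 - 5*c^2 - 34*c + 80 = (c - 8)*(c - 2)*(c + 5)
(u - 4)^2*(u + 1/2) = u^3 - 15*u^2/2 + 12*u + 8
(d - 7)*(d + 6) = d^2 - d - 42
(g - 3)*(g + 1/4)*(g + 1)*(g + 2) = g^4 + g^3/4 - 7*g^2 - 31*g/4 - 3/2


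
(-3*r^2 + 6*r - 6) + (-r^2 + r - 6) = -4*r^2 + 7*r - 12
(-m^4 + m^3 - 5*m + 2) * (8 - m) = m^5 - 9*m^4 + 8*m^3 + 5*m^2 - 42*m + 16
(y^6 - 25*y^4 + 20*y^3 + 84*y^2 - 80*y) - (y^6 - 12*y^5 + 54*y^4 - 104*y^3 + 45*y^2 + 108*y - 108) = 12*y^5 - 79*y^4 + 124*y^3 + 39*y^2 - 188*y + 108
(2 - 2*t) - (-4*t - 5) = 2*t + 7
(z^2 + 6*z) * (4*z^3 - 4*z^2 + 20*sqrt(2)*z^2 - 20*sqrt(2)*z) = 4*z^5 + 20*z^4 + 20*sqrt(2)*z^4 - 24*z^3 + 100*sqrt(2)*z^3 - 120*sqrt(2)*z^2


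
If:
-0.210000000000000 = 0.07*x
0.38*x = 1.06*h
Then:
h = -1.08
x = -3.00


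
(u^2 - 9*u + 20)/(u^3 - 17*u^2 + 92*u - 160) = 1/(u - 8)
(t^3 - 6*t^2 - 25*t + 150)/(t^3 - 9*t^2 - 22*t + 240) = (t - 5)/(t - 8)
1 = 1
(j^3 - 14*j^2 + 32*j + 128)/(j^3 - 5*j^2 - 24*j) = (j^2 - 6*j - 16)/(j*(j + 3))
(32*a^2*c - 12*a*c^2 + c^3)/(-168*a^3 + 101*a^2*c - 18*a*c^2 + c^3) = c*(-4*a + c)/(21*a^2 - 10*a*c + c^2)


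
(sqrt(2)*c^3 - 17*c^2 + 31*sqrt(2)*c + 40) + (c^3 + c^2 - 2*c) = c^3 + sqrt(2)*c^3 - 16*c^2 - 2*c + 31*sqrt(2)*c + 40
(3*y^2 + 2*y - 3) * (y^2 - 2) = 3*y^4 + 2*y^3 - 9*y^2 - 4*y + 6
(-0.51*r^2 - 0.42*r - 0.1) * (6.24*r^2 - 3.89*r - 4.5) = -3.1824*r^4 - 0.6369*r^3 + 3.3048*r^2 + 2.279*r + 0.45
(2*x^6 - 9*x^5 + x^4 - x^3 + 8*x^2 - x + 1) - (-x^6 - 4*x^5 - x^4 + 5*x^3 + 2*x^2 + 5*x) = 3*x^6 - 5*x^5 + 2*x^4 - 6*x^3 + 6*x^2 - 6*x + 1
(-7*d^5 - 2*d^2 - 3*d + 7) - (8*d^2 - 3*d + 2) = -7*d^5 - 10*d^2 + 5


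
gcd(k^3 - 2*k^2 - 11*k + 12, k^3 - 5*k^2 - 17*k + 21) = k^2 + 2*k - 3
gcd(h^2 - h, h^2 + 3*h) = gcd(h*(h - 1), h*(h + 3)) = h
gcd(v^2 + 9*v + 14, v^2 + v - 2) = v + 2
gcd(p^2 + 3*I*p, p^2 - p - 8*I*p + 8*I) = 1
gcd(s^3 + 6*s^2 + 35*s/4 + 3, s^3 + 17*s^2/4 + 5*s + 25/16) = s + 1/2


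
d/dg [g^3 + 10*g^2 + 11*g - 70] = 3*g^2 + 20*g + 11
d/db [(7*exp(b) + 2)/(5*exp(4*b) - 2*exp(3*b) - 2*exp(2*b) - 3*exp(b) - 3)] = (-105*exp(4*b) - 12*exp(3*b) + 26*exp(2*b) + 8*exp(b) - 15)*exp(b)/(25*exp(8*b) - 20*exp(7*b) - 16*exp(6*b) - 22*exp(5*b) - 14*exp(4*b) + 24*exp(3*b) + 21*exp(2*b) + 18*exp(b) + 9)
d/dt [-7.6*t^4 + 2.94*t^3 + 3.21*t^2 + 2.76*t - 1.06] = -30.4*t^3 + 8.82*t^2 + 6.42*t + 2.76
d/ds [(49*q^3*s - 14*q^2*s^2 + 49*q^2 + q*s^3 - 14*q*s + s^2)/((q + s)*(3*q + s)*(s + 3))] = ((q + s)*(3*q + s)*(s + 3)*(49*q^3 - 28*q^2*s + 3*q*s^2 - 14*q + 2*s) + (q + s)*(3*q + s)*(-49*q^3*s + 14*q^2*s^2 - 49*q^2 - q*s^3 + 14*q*s - s^2) + (q + s)*(s + 3)*(-49*q^3*s + 14*q^2*s^2 - 49*q^2 - q*s^3 + 14*q*s - s^2) + (3*q + s)*(s + 3)*(-49*q^3*s + 14*q^2*s^2 - 49*q^2 - q*s^3 + 14*q*s - s^2))/((q + s)^2*(3*q + s)^2*(s + 3)^2)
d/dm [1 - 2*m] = -2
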